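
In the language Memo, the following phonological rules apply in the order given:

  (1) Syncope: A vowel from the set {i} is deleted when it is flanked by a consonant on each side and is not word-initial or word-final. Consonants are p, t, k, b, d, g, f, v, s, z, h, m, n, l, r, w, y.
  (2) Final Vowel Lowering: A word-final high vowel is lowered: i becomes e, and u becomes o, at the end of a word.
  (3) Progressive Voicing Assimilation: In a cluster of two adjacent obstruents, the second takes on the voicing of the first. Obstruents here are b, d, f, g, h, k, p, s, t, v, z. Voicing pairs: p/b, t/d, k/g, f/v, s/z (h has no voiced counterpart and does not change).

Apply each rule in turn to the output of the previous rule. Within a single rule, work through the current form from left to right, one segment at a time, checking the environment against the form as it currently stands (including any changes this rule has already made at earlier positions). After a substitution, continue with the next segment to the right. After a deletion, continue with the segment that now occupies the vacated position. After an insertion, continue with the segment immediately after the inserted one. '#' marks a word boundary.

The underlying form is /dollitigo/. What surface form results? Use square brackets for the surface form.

(1) Syncope: [dollitigo] → [dolltgo]
(2) Final Vowel Lowering: no change — [dolltgo]
(3) Progressive Voicing Assimilation: [dolltgo] → [dolltko]

[dolltko]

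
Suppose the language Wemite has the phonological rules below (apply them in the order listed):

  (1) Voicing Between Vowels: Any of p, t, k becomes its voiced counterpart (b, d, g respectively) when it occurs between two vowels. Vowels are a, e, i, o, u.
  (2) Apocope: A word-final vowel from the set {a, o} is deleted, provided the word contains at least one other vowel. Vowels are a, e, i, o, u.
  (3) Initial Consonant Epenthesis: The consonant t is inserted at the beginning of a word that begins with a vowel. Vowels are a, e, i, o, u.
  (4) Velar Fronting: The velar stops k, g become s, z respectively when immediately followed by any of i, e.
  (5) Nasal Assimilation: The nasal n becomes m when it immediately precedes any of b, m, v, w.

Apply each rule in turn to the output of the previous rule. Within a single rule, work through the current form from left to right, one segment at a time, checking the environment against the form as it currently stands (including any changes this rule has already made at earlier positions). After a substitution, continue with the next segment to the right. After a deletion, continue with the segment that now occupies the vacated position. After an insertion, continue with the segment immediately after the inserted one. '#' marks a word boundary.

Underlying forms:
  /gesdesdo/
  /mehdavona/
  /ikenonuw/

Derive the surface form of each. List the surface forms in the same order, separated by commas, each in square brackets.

/gesdesdo/:
  (1) Voicing Between Vowels: no change — [gesdesdo]
  (2) Apocope: [gesdesdo] → [gesdesd]
  (3) Initial Consonant Epenthesis: no change — [gesdesd]
  (4) Velar Fronting: [gesdesd] → [zesdesd]
  (5) Nasal Assimilation: no change — [zesdesd]
/mehdavona/:
  (1) Voicing Between Vowels: no change — [mehdavona]
  (2) Apocope: [mehdavona] → [mehdavon]
  (3) Initial Consonant Epenthesis: no change — [mehdavon]
  (4) Velar Fronting: no change — [mehdavon]
  (5) Nasal Assimilation: no change — [mehdavon]
/ikenonuw/:
  (1) Voicing Between Vowels: [ikenonuw] → [igenonuw]
  (2) Apocope: no change — [igenonuw]
  (3) Initial Consonant Epenthesis: [igenonuw] → [tigenonuw]
  (4) Velar Fronting: [tigenonuw] → [tizenonuw]
  (5) Nasal Assimilation: no change — [tizenonuw]

[zesdesd], [mehdavon], [tizenonuw]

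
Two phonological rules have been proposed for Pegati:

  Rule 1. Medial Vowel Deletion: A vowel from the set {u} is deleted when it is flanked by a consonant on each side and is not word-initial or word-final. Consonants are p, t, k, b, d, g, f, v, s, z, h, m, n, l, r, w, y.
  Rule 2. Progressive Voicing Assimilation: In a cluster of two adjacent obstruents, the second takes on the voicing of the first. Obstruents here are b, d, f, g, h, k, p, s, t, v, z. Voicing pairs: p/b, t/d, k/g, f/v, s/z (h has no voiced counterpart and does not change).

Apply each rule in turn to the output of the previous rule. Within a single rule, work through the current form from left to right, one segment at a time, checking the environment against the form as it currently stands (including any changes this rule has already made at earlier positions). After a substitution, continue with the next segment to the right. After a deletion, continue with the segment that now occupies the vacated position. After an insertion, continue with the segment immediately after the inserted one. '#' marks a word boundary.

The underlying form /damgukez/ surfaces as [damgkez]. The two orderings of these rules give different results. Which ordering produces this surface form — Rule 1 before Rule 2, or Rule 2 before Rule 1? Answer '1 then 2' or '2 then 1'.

Order 1 then 2:
  1 Medial Vowel Deletion: [damgukez] → [damgkez]
  2 Progressive Voicing Assimilation: [damgkez] → [damggez]
  result: [damggez]
Order 2 then 1:
  2 Progressive Voicing Assimilation: no change — [damgukez]
  1 Medial Vowel Deletion: [damgukez] → [damgkez]
  result: [damgkez]

2 then 1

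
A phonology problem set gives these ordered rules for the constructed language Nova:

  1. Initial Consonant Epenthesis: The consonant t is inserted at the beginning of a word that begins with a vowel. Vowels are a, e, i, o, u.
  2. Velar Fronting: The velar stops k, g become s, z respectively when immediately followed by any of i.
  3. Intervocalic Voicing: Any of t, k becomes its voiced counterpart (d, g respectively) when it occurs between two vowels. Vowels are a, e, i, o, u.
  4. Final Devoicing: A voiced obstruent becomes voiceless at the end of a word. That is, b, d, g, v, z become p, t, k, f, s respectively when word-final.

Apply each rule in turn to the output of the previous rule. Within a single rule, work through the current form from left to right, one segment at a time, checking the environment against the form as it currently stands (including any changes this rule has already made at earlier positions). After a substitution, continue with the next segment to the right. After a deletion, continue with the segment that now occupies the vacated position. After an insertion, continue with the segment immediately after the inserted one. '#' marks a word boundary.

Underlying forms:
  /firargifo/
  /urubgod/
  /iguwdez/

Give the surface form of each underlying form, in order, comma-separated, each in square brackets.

/firargifo/:
  1 Initial Consonant Epenthesis: no change — [firargifo]
  2 Velar Fronting: [firargifo] → [firarzifo]
  3 Intervocalic Voicing: no change — [firarzifo]
  4 Final Devoicing: no change — [firarzifo]
/urubgod/:
  1 Initial Consonant Epenthesis: [urubgod] → [turubgod]
  2 Velar Fronting: no change — [turubgod]
  3 Intervocalic Voicing: no change — [turubgod]
  4 Final Devoicing: [turubgod] → [turubgot]
/iguwdez/:
  1 Initial Consonant Epenthesis: [iguwdez] → [tiguwdez]
  2 Velar Fronting: no change — [tiguwdez]
  3 Intervocalic Voicing: no change — [tiguwdez]
  4 Final Devoicing: [tiguwdez] → [tiguwdes]

[firarzifo], [turubgot], [tiguwdes]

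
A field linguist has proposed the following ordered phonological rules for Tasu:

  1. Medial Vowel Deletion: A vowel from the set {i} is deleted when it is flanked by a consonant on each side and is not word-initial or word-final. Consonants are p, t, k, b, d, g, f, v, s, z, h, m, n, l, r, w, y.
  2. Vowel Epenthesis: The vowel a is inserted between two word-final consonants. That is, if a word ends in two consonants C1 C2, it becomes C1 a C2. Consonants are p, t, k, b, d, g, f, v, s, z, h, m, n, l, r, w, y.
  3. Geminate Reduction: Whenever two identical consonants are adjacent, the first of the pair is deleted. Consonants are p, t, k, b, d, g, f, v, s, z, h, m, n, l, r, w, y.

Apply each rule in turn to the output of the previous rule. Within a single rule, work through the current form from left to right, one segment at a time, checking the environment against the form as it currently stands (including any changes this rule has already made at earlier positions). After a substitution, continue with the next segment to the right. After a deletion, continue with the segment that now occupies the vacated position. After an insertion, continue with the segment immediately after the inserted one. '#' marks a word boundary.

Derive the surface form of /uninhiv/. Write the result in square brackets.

[unhav]

1 Medial Vowel Deletion: [uninhiv] → [unnhv]
2 Vowel Epenthesis: [unnhv] → [unnhav]
3 Geminate Reduction: [unnhav] → [unhav]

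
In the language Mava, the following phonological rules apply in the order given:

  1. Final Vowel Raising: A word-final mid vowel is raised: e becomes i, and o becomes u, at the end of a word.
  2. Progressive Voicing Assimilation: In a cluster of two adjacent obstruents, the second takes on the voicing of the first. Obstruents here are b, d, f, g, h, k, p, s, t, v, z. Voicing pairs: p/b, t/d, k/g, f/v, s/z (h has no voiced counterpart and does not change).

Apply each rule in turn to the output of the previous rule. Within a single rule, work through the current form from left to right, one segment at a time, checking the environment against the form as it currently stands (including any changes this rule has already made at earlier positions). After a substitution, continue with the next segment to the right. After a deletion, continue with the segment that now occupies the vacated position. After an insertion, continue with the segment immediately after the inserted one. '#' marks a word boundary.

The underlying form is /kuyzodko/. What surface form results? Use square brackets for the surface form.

1 Final Vowel Raising: [kuyzodko] → [kuyzodku]
2 Progressive Voicing Assimilation: [kuyzodku] → [kuyzodgu]

[kuyzodgu]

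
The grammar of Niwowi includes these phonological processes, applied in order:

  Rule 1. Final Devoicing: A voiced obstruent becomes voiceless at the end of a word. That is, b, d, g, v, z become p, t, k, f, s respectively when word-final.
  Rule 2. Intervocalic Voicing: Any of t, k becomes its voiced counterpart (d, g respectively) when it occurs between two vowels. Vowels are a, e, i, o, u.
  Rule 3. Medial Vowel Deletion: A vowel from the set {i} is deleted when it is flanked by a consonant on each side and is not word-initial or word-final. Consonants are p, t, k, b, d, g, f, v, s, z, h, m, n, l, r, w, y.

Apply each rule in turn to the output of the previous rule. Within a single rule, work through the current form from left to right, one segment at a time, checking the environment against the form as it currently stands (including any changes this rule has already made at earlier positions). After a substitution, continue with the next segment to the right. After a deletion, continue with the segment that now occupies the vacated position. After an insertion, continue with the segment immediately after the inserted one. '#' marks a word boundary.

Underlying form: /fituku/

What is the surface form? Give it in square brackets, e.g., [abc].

Rule 1 Final Devoicing: no change — [fituku]
Rule 2 Intervocalic Voicing: [fituku] → [fidugu]
Rule 3 Medial Vowel Deletion: [fidugu] → [fdugu]

[fdugu]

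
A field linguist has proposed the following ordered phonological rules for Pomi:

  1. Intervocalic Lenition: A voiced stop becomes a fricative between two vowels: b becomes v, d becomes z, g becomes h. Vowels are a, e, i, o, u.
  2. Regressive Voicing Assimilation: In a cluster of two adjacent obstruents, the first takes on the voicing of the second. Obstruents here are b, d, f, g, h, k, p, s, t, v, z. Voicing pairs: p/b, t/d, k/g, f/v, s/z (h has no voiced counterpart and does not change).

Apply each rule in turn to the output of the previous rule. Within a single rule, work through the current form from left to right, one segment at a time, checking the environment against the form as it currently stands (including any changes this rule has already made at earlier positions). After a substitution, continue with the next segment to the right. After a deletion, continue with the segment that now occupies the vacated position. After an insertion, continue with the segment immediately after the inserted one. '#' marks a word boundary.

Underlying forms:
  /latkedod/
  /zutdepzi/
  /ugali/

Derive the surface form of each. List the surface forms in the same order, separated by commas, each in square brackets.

[latkezod], [zuddebzi], [uhali]

/latkedod/:
  1 Intervocalic Lenition: [latkedod] → [latkezod]
  2 Regressive Voicing Assimilation: no change — [latkezod]
/zutdepzi/:
  1 Intervocalic Lenition: no change — [zutdepzi]
  2 Regressive Voicing Assimilation: [zutdepzi] → [zuddebzi]
/ugali/:
  1 Intervocalic Lenition: [ugali] → [uhali]
  2 Regressive Voicing Assimilation: no change — [uhali]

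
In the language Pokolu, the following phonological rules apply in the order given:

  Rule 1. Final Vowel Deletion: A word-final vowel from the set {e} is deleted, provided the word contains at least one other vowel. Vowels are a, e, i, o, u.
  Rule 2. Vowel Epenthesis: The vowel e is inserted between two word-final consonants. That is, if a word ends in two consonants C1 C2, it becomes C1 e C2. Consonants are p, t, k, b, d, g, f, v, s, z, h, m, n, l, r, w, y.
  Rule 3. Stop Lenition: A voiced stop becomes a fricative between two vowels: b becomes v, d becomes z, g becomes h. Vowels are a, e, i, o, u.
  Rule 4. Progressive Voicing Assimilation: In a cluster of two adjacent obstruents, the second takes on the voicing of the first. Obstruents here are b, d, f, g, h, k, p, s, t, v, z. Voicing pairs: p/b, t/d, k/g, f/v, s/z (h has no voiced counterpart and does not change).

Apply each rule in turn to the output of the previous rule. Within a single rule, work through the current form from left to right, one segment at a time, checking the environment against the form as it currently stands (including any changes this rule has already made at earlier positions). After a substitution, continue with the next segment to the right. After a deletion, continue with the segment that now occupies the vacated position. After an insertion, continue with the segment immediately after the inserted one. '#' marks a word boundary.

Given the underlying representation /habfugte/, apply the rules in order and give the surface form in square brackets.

Rule 1 Final Vowel Deletion: [habfugte] → [habfugt]
Rule 2 Vowel Epenthesis: [habfugt] → [habfuget]
Rule 3 Stop Lenition: [habfuget] → [habfuhet]
Rule 4 Progressive Voicing Assimilation: [habfuhet] → [habvuhet]

[habvuhet]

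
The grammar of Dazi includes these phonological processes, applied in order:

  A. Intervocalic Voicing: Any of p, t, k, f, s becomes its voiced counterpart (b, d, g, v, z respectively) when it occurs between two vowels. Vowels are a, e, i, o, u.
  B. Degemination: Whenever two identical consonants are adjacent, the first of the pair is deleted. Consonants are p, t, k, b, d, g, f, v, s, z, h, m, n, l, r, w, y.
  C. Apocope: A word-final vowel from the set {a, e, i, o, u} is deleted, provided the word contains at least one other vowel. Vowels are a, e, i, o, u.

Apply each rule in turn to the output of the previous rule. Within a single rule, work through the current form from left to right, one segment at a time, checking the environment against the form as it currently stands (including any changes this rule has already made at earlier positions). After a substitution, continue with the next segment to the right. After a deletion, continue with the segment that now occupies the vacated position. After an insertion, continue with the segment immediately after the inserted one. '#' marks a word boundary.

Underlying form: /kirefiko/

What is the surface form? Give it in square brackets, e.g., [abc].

A Intervocalic Voicing: [kirefiko] → [kirevigo]
B Degemination: no change — [kirevigo]
C Apocope: [kirevigo] → [kirevig]

[kirevig]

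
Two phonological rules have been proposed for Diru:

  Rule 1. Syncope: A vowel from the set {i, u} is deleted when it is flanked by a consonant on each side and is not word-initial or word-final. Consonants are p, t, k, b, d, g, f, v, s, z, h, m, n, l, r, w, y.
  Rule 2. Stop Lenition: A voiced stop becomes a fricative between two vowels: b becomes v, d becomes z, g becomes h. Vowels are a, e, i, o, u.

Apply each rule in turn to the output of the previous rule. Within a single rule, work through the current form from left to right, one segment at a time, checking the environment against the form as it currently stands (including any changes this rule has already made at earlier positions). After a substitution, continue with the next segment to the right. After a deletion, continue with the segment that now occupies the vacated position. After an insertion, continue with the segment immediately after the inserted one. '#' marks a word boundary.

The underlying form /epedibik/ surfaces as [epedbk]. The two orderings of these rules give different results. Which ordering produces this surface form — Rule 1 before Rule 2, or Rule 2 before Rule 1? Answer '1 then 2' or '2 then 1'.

1 then 2

Order 1 then 2:
  1 Syncope: [epedibik] → [epedbk]
  2 Stop Lenition: no change — [epedbk]
  result: [epedbk]
Order 2 then 1:
  2 Stop Lenition: [epedibik] → [epezivik]
  1 Syncope: [epezivik] → [epezvk]
  result: [epezvk]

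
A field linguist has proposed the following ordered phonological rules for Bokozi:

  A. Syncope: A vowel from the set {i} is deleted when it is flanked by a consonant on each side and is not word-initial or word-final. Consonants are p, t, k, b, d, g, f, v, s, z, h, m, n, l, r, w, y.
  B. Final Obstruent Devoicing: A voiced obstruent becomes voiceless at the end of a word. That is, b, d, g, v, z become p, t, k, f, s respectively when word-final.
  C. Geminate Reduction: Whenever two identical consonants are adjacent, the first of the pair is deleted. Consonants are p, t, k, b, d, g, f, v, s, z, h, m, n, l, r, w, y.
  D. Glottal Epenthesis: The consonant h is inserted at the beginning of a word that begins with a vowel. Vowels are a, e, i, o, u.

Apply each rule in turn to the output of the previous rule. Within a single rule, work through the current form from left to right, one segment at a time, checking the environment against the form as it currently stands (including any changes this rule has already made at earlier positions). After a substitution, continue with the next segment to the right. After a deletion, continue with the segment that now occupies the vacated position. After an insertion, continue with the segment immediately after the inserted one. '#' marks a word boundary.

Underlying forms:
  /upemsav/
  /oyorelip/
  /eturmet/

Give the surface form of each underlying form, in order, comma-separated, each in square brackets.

[hupemsaf], [hoyorelp], [heturmet]

/upemsav/:
  A Syncope: no change — [upemsav]
  B Final Obstruent Devoicing: [upemsav] → [upemsaf]
  C Geminate Reduction: no change — [upemsaf]
  D Glottal Epenthesis: [upemsaf] → [hupemsaf]
/oyorelip/:
  A Syncope: [oyorelip] → [oyorelp]
  B Final Obstruent Devoicing: no change — [oyorelp]
  C Geminate Reduction: no change — [oyorelp]
  D Glottal Epenthesis: [oyorelp] → [hoyorelp]
/eturmet/:
  A Syncope: no change — [eturmet]
  B Final Obstruent Devoicing: no change — [eturmet]
  C Geminate Reduction: no change — [eturmet]
  D Glottal Epenthesis: [eturmet] → [heturmet]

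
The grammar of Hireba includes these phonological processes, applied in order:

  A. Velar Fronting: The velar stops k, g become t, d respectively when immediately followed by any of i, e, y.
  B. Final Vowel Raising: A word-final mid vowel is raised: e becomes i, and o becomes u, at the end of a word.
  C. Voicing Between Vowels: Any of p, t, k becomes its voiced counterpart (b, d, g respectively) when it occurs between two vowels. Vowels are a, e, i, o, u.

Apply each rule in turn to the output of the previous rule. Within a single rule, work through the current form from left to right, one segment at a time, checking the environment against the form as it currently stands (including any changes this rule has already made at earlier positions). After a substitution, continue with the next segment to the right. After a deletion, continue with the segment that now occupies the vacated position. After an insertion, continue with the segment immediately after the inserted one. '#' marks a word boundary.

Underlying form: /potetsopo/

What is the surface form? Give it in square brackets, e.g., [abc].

A Velar Fronting: no change — [potetsopo]
B Final Vowel Raising: [potetsopo] → [potetsopu]
C Voicing Between Vowels: [potetsopu] → [podetsobu]

[podetsobu]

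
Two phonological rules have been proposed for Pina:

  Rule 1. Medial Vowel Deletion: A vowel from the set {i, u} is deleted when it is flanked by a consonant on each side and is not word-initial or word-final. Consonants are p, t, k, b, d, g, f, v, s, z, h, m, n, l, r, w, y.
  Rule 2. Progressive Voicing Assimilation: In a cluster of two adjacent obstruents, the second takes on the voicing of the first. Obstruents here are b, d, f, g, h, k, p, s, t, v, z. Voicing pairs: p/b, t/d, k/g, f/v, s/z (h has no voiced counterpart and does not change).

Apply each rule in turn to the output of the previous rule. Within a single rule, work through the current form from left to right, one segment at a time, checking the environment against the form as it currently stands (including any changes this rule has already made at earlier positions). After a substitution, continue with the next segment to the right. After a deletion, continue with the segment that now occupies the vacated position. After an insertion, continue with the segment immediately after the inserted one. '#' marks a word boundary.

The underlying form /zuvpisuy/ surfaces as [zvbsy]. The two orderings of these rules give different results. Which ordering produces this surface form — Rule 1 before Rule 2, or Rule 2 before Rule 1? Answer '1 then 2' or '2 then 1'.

Order 1 then 2:
  1 Medial Vowel Deletion: [zuvpisuy] → [zvpsy]
  2 Progressive Voicing Assimilation: [zvpsy] → [zvbzy]
  result: [zvbzy]
Order 2 then 1:
  2 Progressive Voicing Assimilation: [zuvpisuy] → [zuvbisuy]
  1 Medial Vowel Deletion: [zuvbisuy] → [zvbsy]
  result: [zvbsy]

2 then 1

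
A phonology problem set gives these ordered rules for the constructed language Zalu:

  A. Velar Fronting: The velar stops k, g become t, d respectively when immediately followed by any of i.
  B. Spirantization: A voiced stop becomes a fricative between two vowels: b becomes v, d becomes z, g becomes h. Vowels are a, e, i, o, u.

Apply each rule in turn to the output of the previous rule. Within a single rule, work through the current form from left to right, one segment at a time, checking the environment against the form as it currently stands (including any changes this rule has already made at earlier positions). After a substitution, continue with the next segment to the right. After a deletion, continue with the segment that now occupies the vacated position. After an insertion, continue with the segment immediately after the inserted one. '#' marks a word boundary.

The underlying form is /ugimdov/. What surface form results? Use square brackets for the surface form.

[uzimdov]

A Velar Fronting: [ugimdov] → [udimdov]
B Spirantization: [udimdov] → [uzimdov]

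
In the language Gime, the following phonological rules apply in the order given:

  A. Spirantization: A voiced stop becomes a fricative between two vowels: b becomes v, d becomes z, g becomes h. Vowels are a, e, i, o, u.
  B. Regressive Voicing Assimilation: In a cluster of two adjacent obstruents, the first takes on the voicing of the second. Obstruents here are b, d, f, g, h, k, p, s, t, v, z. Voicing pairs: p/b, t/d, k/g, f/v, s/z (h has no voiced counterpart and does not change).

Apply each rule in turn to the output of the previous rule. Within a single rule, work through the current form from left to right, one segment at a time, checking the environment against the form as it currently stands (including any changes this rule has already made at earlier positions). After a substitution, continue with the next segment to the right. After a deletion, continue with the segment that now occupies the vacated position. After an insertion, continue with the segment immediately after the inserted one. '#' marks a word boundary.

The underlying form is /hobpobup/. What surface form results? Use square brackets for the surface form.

[hoppovup]

A Spirantization: [hobpobup] → [hobpovup]
B Regressive Voicing Assimilation: [hobpovup] → [hoppovup]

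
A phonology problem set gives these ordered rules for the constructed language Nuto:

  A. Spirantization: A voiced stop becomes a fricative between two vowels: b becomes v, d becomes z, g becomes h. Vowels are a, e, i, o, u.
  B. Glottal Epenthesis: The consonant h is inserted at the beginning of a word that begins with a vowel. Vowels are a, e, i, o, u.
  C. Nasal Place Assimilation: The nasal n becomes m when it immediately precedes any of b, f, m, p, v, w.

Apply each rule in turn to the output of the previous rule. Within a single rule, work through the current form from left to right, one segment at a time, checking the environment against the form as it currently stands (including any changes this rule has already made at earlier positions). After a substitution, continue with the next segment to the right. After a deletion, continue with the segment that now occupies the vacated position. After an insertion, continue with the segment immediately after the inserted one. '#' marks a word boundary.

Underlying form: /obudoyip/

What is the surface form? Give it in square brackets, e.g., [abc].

A Spirantization: [obudoyip] → [ovuzoyip]
B Glottal Epenthesis: [ovuzoyip] → [hovuzoyip]
C Nasal Place Assimilation: no change — [hovuzoyip]

[hovuzoyip]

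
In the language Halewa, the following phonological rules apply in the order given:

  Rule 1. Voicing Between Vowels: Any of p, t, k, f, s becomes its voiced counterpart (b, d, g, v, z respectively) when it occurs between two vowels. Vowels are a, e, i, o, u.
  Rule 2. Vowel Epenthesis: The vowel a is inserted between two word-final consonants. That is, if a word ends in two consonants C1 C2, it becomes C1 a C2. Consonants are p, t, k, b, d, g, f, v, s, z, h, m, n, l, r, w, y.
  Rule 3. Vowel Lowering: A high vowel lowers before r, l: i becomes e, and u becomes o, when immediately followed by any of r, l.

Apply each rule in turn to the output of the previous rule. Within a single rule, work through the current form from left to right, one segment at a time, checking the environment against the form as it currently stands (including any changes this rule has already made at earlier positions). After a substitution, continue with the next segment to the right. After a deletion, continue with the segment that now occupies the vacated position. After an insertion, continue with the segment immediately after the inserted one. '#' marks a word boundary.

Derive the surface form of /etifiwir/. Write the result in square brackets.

[ediviwer]

Rule 1 Voicing Between Vowels: [etifiwir] → [ediviwir]
Rule 2 Vowel Epenthesis: no change — [ediviwir]
Rule 3 Vowel Lowering: [ediviwir] → [ediviwer]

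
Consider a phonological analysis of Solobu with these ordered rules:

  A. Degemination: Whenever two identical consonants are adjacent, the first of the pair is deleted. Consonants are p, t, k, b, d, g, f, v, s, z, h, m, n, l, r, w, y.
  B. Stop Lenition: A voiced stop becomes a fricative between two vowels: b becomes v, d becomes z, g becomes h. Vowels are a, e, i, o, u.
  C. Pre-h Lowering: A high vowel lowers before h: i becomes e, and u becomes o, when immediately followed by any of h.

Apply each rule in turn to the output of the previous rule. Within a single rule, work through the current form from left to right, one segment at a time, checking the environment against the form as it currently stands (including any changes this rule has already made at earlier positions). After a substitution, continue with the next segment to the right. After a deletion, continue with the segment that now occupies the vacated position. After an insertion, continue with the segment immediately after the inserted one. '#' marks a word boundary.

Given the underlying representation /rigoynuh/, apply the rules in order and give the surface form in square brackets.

A Degemination: no change — [rigoynuh]
B Stop Lenition: [rigoynuh] → [rihoynuh]
C Pre-h Lowering: [rihoynuh] → [rehoynoh]

[rehoynoh]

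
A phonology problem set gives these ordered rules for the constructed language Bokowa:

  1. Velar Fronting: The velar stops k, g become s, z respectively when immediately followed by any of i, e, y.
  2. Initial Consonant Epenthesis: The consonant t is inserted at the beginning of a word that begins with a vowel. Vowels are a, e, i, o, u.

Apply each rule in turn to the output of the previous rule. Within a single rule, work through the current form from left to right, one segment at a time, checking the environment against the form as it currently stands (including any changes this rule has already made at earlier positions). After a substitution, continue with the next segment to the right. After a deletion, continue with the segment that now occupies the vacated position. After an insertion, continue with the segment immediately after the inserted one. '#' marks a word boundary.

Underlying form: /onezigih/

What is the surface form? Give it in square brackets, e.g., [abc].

[tonezizih]

1 Velar Fronting: [onezigih] → [onezizih]
2 Initial Consonant Epenthesis: [onezizih] → [tonezizih]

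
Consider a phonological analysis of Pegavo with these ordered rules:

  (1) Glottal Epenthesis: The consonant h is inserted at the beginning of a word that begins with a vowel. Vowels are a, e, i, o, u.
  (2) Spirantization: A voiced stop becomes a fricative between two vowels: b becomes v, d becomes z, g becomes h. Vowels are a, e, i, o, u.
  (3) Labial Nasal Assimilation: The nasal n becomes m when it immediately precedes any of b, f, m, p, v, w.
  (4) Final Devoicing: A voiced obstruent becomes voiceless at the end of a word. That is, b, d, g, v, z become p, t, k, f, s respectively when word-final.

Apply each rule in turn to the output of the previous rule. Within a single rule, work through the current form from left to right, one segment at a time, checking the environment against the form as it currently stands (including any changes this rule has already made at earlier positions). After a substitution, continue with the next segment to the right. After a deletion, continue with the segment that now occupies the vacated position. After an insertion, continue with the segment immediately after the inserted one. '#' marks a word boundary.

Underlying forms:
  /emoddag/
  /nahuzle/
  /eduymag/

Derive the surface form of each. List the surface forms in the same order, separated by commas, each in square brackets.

[hemoddak], [nahuzle], [hezuymak]

/emoddag/:
  (1) Glottal Epenthesis: [emoddag] → [hemoddag]
  (2) Spirantization: no change — [hemoddag]
  (3) Labial Nasal Assimilation: no change — [hemoddag]
  (4) Final Devoicing: [hemoddag] → [hemoddak]
/nahuzle/:
  (1) Glottal Epenthesis: no change — [nahuzle]
  (2) Spirantization: no change — [nahuzle]
  (3) Labial Nasal Assimilation: no change — [nahuzle]
  (4) Final Devoicing: no change — [nahuzle]
/eduymag/:
  (1) Glottal Epenthesis: [eduymag] → [heduymag]
  (2) Spirantization: [heduymag] → [hezuymag]
  (3) Labial Nasal Assimilation: no change — [hezuymag]
  (4) Final Devoicing: [hezuymag] → [hezuymak]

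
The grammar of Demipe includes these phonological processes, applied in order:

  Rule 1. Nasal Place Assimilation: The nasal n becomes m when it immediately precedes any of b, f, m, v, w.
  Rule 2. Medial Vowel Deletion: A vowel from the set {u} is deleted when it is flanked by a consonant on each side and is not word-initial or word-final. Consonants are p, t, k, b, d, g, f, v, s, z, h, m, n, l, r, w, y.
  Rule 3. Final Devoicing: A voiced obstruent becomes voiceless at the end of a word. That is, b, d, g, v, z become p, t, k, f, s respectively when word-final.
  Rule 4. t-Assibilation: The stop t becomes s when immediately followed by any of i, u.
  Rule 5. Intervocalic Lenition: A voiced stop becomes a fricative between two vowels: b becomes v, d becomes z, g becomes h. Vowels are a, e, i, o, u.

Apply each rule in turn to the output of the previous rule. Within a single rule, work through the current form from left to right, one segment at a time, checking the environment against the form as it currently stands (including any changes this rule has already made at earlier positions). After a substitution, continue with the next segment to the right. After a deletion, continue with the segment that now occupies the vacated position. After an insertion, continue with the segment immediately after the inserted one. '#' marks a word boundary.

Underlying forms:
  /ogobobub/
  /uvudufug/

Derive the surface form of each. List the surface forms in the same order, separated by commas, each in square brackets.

/ogobobub/:
  Rule 1 Nasal Place Assimilation: no change — [ogobobub]
  Rule 2 Medial Vowel Deletion: [ogobobub] → [ogobobb]
  Rule 3 Final Devoicing: [ogobobb] → [ogobobp]
  Rule 4 t-Assibilation: no change — [ogobobp]
  Rule 5 Intervocalic Lenition: [ogobobp] → [ohovobp]
/uvudufug/:
  Rule 1 Nasal Place Assimilation: no change — [uvudufug]
  Rule 2 Medial Vowel Deletion: [uvudufug] → [uvdfg]
  Rule 3 Final Devoicing: [uvdfg] → [uvdfk]
  Rule 4 t-Assibilation: no change — [uvdfk]
  Rule 5 Intervocalic Lenition: no change — [uvdfk]

[ohovobp], [uvdfk]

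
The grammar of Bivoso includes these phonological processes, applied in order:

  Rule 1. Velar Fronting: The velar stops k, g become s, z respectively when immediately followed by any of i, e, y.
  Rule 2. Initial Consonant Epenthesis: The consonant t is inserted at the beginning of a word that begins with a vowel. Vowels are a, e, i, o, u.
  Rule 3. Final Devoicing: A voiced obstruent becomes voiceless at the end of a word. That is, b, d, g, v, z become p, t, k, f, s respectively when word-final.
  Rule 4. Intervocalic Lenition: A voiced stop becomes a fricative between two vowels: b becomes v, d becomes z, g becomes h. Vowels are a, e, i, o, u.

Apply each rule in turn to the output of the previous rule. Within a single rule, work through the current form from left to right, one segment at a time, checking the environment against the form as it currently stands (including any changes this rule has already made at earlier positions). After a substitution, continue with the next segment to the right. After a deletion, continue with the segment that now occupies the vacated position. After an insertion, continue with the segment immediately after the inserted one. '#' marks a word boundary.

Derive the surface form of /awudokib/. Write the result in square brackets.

Rule 1 Velar Fronting: [awudokib] → [awudosib]
Rule 2 Initial Consonant Epenthesis: [awudosib] → [tawudosib]
Rule 3 Final Devoicing: [tawudosib] → [tawudosip]
Rule 4 Intervocalic Lenition: [tawudosip] → [tawuzosip]

[tawuzosip]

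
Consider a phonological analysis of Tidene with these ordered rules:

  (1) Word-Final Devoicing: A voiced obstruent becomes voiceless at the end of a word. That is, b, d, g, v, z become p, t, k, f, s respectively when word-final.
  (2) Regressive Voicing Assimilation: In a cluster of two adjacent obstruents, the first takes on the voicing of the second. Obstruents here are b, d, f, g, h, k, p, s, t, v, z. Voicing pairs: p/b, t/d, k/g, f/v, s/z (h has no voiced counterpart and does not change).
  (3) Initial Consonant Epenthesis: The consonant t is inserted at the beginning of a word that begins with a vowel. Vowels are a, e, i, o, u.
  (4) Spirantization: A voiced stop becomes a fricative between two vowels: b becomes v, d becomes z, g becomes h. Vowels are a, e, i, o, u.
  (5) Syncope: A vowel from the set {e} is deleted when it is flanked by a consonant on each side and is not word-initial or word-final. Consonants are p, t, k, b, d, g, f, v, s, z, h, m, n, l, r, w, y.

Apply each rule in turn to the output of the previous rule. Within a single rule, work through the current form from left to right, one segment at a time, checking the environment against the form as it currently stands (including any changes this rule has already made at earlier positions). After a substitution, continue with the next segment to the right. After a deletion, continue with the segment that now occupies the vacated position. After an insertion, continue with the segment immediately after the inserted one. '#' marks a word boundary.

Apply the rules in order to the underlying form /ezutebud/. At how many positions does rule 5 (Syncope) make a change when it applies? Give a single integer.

(1) Word-Final Devoicing: [ezutebud] → [ezutebut]
(2) Regressive Voicing Assimilation: no change — [ezutebut]
(3) Initial Consonant Epenthesis: [ezutebut] → [tezutebut]
(4) Spirantization: [tezutebut] → [tezutevut]
(5) Syncope: [tezutevut] → [tzutvut]
Rule 5 changed 2 position(s).

2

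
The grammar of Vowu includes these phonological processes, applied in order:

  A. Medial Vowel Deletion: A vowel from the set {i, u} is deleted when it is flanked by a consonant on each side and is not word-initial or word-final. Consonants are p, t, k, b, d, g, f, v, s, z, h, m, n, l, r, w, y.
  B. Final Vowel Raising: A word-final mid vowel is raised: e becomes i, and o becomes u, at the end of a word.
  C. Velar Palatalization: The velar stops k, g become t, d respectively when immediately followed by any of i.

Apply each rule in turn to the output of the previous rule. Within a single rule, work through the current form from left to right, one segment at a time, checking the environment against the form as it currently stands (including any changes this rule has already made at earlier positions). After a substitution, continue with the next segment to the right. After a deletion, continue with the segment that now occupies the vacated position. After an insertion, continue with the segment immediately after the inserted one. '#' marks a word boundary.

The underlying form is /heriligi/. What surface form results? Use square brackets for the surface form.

A Medial Vowel Deletion: [heriligi] → [herlgi]
B Final Vowel Raising: no change — [herlgi]
C Velar Palatalization: [herlgi] → [herldi]

[herldi]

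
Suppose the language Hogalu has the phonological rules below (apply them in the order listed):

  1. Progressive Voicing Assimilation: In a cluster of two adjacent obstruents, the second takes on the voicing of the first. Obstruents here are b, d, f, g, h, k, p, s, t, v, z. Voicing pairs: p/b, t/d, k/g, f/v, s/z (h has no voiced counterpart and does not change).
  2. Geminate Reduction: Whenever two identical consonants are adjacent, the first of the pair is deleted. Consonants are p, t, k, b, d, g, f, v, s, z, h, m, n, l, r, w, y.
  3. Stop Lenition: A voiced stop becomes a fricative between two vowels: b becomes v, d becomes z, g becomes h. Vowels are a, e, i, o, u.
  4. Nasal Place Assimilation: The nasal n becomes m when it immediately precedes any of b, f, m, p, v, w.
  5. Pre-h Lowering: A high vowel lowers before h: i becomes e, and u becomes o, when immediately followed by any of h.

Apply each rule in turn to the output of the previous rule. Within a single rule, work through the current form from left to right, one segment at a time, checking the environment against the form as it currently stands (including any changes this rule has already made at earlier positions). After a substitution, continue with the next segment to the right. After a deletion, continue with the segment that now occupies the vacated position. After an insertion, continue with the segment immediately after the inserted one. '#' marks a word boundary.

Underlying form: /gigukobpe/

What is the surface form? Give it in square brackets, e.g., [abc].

[gehukove]

1 Progressive Voicing Assimilation: [gigukobpe] → [gigukobbe]
2 Geminate Reduction: [gigukobbe] → [gigukobe]
3 Stop Lenition: [gigukobe] → [gihukove]
4 Nasal Place Assimilation: no change — [gihukove]
5 Pre-h Lowering: [gihukove] → [gehukove]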